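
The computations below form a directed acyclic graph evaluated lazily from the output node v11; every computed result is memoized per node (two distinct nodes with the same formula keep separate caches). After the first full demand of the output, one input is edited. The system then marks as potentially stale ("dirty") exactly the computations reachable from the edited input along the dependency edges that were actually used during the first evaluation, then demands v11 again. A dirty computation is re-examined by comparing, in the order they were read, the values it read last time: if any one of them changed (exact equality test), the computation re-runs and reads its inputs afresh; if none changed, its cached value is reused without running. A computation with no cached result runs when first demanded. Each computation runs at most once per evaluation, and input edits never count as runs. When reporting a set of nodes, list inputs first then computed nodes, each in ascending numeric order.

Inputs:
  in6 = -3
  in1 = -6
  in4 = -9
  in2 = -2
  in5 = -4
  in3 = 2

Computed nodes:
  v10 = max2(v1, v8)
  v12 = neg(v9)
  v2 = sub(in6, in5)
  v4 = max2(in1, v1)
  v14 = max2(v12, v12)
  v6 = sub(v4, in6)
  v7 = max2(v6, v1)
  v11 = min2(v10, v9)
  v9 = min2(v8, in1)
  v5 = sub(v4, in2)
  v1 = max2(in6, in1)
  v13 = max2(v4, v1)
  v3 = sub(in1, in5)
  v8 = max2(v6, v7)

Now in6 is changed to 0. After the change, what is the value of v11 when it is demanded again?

Demanding v11 again yields -6.
Note where the cutoff bites: v8 is checked, finds nothing changed, and keeps its cache.

First demand of the output computes:
  v1 = max2(-3, -6) = -3
  v4 = max2(-6, -3) = -3
  v6 = sub(-3, -3) = 0
  v7 = max2(0, -3) = 0
  v8 = max2(0, 0) = 0
  v9 = min2(0, -6) = -6
  v10 = max2(-3, 0) = 0
  v11 = min2(0, -6) = -6

After the edit, cleaning proceeds:
  v1: a read changed (in6 -3->0) — executes, giving 0.
  v4: a read changed (v1 -3->0) — executes, giving 0.
  v6: a read changed (v4 -3->0; in6 -3->0) — executes, giving 0 — identical to its old value.
  v7: a read changed (v1 -3->0) — executes, giving 0 — identical to its old value.
  v8: dirty, but its reads are unchanged (v6 unchanged, v7 unchanged); cached 0 stands.
  v9: dirty, but its reads are unchanged (v8 unchanged, in1 unchanged); cached -6 stands.
  v10: a read changed (v1 -3->0) — executes, giving 0 — identical to its old value.
  v11: dirty, but its reads are unchanged (v10 unchanged, v9 unchanged); cached -6 stands.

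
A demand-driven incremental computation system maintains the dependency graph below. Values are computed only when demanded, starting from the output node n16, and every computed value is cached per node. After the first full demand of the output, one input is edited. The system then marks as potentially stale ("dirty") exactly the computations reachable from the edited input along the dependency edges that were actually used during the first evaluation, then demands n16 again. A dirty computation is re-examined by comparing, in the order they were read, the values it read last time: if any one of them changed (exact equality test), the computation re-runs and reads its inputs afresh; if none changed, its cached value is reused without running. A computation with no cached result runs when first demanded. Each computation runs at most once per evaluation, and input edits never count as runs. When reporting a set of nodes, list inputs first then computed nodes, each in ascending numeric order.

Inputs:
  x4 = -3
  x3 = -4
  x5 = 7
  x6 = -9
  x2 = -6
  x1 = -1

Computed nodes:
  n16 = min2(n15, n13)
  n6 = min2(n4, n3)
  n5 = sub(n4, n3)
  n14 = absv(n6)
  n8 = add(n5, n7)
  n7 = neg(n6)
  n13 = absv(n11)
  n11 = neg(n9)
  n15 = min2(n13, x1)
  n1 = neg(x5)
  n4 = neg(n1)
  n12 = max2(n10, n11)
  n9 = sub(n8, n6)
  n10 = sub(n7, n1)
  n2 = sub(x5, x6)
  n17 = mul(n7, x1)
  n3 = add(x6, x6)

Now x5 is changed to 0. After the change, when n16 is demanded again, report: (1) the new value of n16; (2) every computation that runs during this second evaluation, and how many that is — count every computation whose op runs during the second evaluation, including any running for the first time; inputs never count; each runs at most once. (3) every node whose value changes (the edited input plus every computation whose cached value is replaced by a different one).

New value of n16: -1.
Computations that run: n1, n4, n5, n6, n8, n9, n11, n13, n15, n16 — 10 in total.
Values that change: x5, n1, n4, n5, n8, n9, n11, n13.
Key observation: the cutoff stops propagation at n7 — its inputs' values are unchanged, so it reuses its cache.

First evaluation (everything demanded from the output):
  n1 = neg(7) = -7
  n3 = add(-9, -9) = -18
  n4 = neg(-7) = 7
  n5 = sub(7, -18) = 25
  n6 = min2(7, -18) = -18
  n7 = neg(-18) = 18
  n8 = add(25, 18) = 43
  n9 = sub(43, -18) = 61
  n11 = neg(61) = -61
  n13 = absv(-61) = 61
  n15 = min2(61, -1) = -1
  n16 = min2(-1, 61) = -1

Propagation after the edit:
  n1: runs — x5 7->0; result 0.
  n4: runs — n1 -7->0; result 0.
  n5: runs — n4 7->0; result 18.
  n6: runs — n4 7->0; result -18 (same value as before).
  n7: checked — values it read are unchanged (n6 unchanged); reused cached 18 without running.
  n8: runs — n5 25->18; result 36.
  n9: runs — n8 43->36; result 54.
  n11: runs — n9 61->54; result -54.
  n13: runs — n11 -61->-54; result 54.
  n15: runs — n13 61->54; result -1 (same value as before).
  n16: runs — n13 61->54; result -1 (same value as before).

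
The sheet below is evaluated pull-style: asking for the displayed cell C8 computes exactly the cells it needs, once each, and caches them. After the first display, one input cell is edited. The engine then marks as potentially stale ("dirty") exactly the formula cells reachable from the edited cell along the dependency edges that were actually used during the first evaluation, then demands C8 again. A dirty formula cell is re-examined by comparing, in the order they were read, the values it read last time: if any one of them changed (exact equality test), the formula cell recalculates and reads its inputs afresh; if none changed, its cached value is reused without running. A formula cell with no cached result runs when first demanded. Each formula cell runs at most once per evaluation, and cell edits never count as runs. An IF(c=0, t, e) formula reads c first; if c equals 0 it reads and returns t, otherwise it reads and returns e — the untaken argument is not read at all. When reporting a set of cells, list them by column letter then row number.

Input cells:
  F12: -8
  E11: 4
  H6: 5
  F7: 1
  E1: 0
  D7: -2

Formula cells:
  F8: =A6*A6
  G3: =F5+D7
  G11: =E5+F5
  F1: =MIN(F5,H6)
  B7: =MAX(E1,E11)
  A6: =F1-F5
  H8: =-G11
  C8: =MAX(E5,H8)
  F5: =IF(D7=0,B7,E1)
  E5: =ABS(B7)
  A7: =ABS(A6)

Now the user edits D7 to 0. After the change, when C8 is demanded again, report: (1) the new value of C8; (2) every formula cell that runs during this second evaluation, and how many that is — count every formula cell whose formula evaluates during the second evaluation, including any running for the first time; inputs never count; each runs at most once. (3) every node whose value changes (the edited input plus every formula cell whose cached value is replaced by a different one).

First demand of the output computes:
  B7 = MAX(0, 4) = 4
  E5 = ABS(4) = 4
  F5 = IF(D7=0: D7=-2 -> else branch E1) = 0
  G11 = 4 + 0 = 4
  H8 = -(4) = -4
  C8 = MAX(4, -4) = 4

After the edit, cleaning proceeds:
  F5: a read changed (D7 -2->0) — executes, giving 4.
  G11: a read changed (F5 0->4) — executes, giving 8.
  H8: a read changed (G11 4->8) — executes, giving -8.
  C8: a read changed (H8 -4->-8) — executes, giving 4 — identical to its old value.

Demanding C8 again yields 4.
4 formula cells run: C8, F5, G11, H8.
The nodes whose values change: D7, F5, G11, H8.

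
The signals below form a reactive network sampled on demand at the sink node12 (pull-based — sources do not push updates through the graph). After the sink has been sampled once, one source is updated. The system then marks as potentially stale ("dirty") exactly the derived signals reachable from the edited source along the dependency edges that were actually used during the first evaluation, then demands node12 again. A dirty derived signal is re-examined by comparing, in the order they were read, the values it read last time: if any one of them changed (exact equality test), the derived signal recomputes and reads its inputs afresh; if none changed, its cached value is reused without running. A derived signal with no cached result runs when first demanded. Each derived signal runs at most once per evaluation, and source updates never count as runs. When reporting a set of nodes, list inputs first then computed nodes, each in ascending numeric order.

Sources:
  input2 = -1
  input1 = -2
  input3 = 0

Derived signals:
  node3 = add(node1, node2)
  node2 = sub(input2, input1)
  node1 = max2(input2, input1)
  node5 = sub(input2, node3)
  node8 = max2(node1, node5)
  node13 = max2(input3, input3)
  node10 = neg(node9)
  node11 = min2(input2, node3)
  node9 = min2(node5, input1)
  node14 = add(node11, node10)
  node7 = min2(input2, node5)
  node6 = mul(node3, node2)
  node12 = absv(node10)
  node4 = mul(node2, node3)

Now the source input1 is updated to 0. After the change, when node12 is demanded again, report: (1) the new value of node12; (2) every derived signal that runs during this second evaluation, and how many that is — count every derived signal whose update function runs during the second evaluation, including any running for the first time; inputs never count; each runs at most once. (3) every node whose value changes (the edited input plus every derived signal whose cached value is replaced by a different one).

Initial pass — values computed on the first demand:
  node1 = max2(-1, -2) = -1
  node2 = sub(-1, -2) = 1
  node3 = add(-1, 1) = 0
  node5 = sub(-1, 0) = -1
  node9 = min2(-1, -2) = -2
  node10 = neg(-2) = 2
  node12 = absv(2) = 2

Second demand — change propagation:
  node1: re-runs because input1 -2->0; new result 0.
  node2: re-runs because input1 -2->0; new result -1.
  node3: re-runs because node1 -1->0; node2 1->-1; new result -1.
  node5: re-runs because node3 0->-1; new result 0.
  node9: re-runs because node5 -1->0; input1 -2->0; new result 0.
  node10: re-runs because node9 -2->0; new result 0.
  node12: re-runs because node10 2->0; new result 0.

node12 now evaluates to 0.
Run set: node1, node2, node3, node5, node9, node10, node12 (7 run).
Changed values: input1, node1, node2, node3, node5, node9, node10, node12.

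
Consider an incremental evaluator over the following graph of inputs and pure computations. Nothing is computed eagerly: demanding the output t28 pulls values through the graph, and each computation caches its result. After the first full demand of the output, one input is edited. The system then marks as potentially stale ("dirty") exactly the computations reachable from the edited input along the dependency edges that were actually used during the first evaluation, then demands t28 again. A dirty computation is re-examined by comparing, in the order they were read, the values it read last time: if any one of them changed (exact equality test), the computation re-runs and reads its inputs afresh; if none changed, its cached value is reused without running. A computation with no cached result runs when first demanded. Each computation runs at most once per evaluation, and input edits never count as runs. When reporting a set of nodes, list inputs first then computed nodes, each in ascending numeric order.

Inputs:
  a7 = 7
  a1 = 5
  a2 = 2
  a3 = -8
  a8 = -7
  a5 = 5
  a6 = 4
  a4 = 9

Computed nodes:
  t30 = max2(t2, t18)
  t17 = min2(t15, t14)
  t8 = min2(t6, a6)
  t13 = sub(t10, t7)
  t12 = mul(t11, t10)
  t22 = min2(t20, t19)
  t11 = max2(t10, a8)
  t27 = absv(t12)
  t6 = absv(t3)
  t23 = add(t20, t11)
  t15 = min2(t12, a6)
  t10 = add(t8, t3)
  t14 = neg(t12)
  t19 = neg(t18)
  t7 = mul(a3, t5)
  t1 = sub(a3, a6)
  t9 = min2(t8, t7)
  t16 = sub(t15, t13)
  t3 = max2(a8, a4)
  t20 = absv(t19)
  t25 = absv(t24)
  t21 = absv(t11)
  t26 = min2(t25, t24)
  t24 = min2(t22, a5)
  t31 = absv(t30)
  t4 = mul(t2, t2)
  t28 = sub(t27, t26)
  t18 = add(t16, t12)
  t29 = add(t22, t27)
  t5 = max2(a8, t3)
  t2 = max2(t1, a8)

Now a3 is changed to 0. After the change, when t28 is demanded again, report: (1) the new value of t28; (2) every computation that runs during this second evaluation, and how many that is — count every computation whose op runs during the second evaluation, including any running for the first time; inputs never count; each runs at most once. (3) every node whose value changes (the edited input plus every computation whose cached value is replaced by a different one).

Initial pass — values computed on the first demand:
  t3 = max2(-7, 9) = 9
  t5 = max2(-7, 9) = 9
  t6 = absv(9) = 9
  t7 = mul(-8, 9) = -72
  t8 = min2(9, 4) = 4
  t10 = add(4, 9) = 13
  t11 = max2(13, -7) = 13
  t12 = mul(13, 13) = 169
  t13 = sub(13, -72) = 85
  t15 = min2(169, 4) = 4
  t16 = sub(4, 85) = -81
  t18 = add(-81, 169) = 88
  t19 = neg(88) = -88
  t20 = absv(-88) = 88
  t22 = min2(88, -88) = -88
  t24 = min2(-88, 5) = -88
  t25 = absv(-88) = 88
  t26 = min2(88, -88) = -88
  t27 = absv(169) = 169
  t28 = sub(169, -88) = 257

Second demand — change propagation:
  t7: re-runs because a3 -8->0; new result 0.
  t13: re-runs because t7 -72->0; new result 13.
  t16: re-runs because t13 85->13; new result -9.
  t18: re-runs because t16 -81->-9; new result 160.
  t19: re-runs because t18 88->160; new result -160.
  t20: re-runs because t19 -88->-160; new result 160.
  t22: re-runs because t20 88->160; t19 -88->-160; new result -160.
  t24: re-runs because t22 -88->-160; new result -160.
  t25: re-runs because t24 -88->-160; new result 160.
  t26: re-runs because t25 88->160; t24 -88->-160; new result -160.
  t28: re-runs because t26 -88->-160; new result 329.

t28 now evaluates to 329.
Run set: t7, t13, t16, t18, t19, t20, t22, t24, t25, t26, t28 (11 run).
Changed values: a3, t7, t13, t16, t18, t19, t20, t22, t24, t25, t26, t28.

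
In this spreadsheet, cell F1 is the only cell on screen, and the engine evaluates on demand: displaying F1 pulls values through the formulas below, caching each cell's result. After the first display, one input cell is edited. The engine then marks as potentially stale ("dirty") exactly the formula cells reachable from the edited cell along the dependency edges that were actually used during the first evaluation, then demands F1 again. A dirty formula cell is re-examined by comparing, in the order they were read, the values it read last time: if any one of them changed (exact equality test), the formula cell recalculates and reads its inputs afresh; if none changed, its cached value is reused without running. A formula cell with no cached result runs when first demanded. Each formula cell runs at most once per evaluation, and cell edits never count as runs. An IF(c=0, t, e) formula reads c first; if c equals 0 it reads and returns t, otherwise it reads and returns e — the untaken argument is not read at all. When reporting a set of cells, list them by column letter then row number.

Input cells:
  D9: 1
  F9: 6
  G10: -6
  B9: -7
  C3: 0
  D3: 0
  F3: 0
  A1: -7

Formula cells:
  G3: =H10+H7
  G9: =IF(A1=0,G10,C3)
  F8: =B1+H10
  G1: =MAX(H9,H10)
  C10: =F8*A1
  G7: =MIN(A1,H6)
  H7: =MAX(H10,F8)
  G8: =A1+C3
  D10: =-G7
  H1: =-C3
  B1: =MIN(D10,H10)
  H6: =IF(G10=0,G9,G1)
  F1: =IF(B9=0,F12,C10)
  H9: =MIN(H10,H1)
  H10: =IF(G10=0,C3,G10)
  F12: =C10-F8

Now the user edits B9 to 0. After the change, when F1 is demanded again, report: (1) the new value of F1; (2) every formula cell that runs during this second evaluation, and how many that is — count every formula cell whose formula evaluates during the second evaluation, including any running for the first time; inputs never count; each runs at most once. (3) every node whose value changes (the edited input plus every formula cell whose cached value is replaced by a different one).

Initial pass — values computed on the first demand:
  H1 = -(0) = 0
  H10 = IF(G10=0: G10=-6 -> else branch G10) = -6
  H9 = MIN(-6, 0) = -6
  G1 = MAX(-6, -6) = -6
  H6 = IF(G10=0: G10=-6 -> else branch G1) = -6
  G7 = MIN(-7, -6) = -7
  D10 = -(-7) = 7
  B1 = MIN(7, -6) = -6
  F8 = -6 + -6 = -12
  C10 = -12 * -7 = 84
  F1 = IF(B9=0: B9=-7 -> else branch C10) = 84

Second demand — change propagation:
  F12: newly demanded (no cache) — executes and yields 96.
  F1: re-runs because B9 -7->0; new result 96.

The important point: the flipped condition pulls in fresh nodes; F12 runs for the first time.

F1 now evaluates to 96.
Run set: F1, F12 (2 run).
Changed values: B9, F1.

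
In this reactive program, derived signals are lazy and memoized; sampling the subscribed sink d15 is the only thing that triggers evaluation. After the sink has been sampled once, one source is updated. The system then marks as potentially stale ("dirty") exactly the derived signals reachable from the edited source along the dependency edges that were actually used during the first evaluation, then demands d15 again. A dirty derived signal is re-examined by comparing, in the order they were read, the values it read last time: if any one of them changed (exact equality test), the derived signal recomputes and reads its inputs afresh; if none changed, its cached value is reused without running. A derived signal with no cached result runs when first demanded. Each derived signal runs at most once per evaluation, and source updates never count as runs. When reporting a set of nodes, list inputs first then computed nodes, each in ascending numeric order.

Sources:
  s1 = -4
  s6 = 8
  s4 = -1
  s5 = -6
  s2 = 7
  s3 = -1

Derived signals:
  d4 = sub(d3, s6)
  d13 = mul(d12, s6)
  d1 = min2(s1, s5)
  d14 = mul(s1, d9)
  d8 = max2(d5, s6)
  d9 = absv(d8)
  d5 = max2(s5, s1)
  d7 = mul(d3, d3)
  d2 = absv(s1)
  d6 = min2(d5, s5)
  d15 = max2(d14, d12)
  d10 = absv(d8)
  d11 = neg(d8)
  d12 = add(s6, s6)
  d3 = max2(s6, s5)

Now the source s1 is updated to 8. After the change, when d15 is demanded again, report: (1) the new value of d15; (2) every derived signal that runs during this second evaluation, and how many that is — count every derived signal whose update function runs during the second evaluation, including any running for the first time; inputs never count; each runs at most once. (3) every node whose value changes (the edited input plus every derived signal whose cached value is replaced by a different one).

Demanding d15 again yields 64.
4 derived signals run: d5, d8, d14, d15.
The nodes whose values change: s1, d5, d14, d15.
Note where the cutoff bites: d9 is checked, finds nothing changed, and keeps its cache.

First demand of the output computes:
  d5 = max2(-6, -4) = -4
  d8 = max2(-4, 8) = 8
  d9 = absv(8) = 8
  d12 = add(8, 8) = 16
  d14 = mul(-4, 8) = -32
  d15 = max2(-32, 16) = 16

After the edit, cleaning proceeds:
  d5: a read changed (s1 -4->8) — executes, giving 8.
  d8: a read changed (d5 -4->8) — executes, giving 8 — identical to its old value.
  d9: dirty, but its reads are unchanged (d8 unchanged); cached 8 stands.
  d14: a read changed (s1 -4->8) — executes, giving 64.
  d15: a read changed (d14 -32->64) — executes, giving 64.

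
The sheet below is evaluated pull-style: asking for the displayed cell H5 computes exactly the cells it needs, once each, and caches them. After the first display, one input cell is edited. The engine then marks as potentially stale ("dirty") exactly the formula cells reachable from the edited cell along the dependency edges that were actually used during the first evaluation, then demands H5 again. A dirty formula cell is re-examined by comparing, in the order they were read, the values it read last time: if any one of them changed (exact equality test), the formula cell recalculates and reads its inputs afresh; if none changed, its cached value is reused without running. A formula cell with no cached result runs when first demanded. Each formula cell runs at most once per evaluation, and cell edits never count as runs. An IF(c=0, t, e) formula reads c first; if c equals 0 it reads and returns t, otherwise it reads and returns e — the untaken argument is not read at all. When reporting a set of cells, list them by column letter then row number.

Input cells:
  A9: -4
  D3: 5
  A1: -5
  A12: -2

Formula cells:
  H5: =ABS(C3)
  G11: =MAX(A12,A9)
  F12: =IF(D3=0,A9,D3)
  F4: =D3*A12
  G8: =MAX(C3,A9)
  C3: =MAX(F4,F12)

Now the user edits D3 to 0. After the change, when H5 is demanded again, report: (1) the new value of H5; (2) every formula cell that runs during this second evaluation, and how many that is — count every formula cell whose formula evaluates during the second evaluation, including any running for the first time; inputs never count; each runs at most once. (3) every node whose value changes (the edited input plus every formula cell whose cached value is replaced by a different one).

Demanding H5 again yields 0.
4 formula cells run: C3, F4, F12, H5.
The nodes whose values change: C3, D3, F4, F12, H5.

First demand of the output computes:
  F4 = 5 * -2 = -10
  F12 = IF(D3=0: D3=5 -> else branch D3) = 5
  C3 = MAX(-10, 5) = 5
  H5 = ABS(5) = 5

After the edit, cleaning proceeds:
  F4: a read changed (D3 5->0) — executes, giving 0.
  F12: a read changed (D3 5->0; D3 5->0) — executes, giving -4.
  C3: a read changed (F4 -10->0; F12 5->-4) — executes, giving 0.
  H5: a read changed (C3 5->0) — executes, giving 0.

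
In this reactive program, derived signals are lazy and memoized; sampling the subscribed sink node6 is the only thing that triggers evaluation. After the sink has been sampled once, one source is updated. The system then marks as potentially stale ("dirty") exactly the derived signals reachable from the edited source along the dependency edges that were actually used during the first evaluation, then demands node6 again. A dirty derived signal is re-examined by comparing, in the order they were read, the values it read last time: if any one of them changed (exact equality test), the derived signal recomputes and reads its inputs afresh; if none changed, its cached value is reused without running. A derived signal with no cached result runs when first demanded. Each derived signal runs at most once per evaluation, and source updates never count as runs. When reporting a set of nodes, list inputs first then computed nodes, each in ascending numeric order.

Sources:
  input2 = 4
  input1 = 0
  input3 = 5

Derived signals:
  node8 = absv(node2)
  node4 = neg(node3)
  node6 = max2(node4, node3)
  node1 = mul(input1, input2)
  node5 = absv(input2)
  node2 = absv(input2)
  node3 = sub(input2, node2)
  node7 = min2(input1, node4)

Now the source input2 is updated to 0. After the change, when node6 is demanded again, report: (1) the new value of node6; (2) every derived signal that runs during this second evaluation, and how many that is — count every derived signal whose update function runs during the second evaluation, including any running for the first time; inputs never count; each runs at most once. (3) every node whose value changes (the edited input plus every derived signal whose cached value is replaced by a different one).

Demanding node6 again yields 0.
2 derived signals run: node2, node3.
The nodes whose values change: input2, node2.
Note the absorption at node3: it re-runs yet its value is the same, leaving the output's value untouched.

First demand of the output computes:
  node2 = absv(4) = 4
  node3 = sub(4, 4) = 0
  node4 = neg(0) = 0
  node6 = max2(0, 0) = 0

After the edit, cleaning proceeds:
  node2: a read changed (input2 4->0) — executes, giving 0.
  node3: a read changed (input2 4->0; node2 4->0) — executes, giving 0 — identical to its old value.
  node4: dirty, but its reads are unchanged (node3 unchanged); cached 0 stands.
  node6: dirty, but its reads are unchanged (node4 unchanged, node3 unchanged); cached 0 stands.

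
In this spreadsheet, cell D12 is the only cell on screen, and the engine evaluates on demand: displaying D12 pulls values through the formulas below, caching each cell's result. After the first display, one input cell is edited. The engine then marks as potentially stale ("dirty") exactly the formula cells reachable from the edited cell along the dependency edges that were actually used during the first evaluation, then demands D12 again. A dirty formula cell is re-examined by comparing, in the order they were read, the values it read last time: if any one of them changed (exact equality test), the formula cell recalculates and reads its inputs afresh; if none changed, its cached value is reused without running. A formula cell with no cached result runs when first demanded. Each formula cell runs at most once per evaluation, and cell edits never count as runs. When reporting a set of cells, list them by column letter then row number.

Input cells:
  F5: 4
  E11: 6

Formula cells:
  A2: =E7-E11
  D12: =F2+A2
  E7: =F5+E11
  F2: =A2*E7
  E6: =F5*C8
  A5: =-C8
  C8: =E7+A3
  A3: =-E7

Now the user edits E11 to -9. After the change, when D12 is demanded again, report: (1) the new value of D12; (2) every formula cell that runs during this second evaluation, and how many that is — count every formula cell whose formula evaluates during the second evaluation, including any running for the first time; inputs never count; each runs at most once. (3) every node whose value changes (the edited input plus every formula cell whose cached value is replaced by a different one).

D12 now evaluates to -16.
Run set: A2, D12, E7, F2 (4 run).
Changed values: D12, E7, E11, F2.

Initial pass — values computed on the first demand:
  E7 = 4 + 6 = 10
  A2 = 10 - 6 = 4
  F2 = 4 * 10 = 40
  D12 = 40 + 4 = 44

Second demand — change propagation:
  E7: re-runs because E11 6->-9; new result -5.
  A2: re-runs because E7 10->-5; E11 6->-9; new result 4 (unchanged).
  F2: re-runs because E7 10->-5; new result -20.
  D12: re-runs because F2 40->-20; new result -16.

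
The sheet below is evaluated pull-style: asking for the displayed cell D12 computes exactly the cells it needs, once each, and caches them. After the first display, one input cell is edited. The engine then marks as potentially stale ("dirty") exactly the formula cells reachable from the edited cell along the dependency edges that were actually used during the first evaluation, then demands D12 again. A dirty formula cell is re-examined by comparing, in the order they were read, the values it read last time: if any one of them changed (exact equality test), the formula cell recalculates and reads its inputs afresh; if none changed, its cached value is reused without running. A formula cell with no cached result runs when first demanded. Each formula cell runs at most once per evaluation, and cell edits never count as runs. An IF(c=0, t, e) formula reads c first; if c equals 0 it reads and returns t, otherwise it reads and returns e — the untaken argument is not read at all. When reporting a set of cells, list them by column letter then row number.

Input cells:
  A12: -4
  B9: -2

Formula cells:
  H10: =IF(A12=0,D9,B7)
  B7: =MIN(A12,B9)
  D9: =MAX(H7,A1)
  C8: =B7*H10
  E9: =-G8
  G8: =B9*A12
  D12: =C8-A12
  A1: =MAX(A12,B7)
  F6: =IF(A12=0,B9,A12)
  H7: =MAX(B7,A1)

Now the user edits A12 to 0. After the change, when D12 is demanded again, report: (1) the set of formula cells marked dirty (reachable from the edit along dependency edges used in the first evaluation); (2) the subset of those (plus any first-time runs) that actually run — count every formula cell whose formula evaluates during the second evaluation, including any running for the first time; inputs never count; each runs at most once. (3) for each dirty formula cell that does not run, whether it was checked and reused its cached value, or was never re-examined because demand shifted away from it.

The edit dirties: B7, C8, D12, H10.
7 formula cells run: A1, B7, C8, D9, D12, H7, H10.
No dirty formula cell escaped a run.
Note the branch switch — A1, D9, H7 had no cache and run now for the first time.

First demand of the output computes:
  B7 = MIN(-4, -2) = -4
  H10 = IF(A12=0: A12=-4 -> else branch B7) = -4
  C8 = -4 * -4 = 16
  D12 = 16 - -4 = 20

After the edit, cleaning proceeds:
  B7: a read changed (A12 -4->0) — executes, giving -2.
  A1: had never run; runs now, result 0.
  H7: had never run; runs now, result 0.
  D9: had never run; runs now, result 0.
  H10: a read changed (A12 -4->0; B7 -4->-2) — executes, giving 0.
  C8: a read changed (B7 -4->-2; H10 -4->0) — executes, giving 0.
  D12: a read changed (C8 16->0; A12 -4->0) — executes, giving 0.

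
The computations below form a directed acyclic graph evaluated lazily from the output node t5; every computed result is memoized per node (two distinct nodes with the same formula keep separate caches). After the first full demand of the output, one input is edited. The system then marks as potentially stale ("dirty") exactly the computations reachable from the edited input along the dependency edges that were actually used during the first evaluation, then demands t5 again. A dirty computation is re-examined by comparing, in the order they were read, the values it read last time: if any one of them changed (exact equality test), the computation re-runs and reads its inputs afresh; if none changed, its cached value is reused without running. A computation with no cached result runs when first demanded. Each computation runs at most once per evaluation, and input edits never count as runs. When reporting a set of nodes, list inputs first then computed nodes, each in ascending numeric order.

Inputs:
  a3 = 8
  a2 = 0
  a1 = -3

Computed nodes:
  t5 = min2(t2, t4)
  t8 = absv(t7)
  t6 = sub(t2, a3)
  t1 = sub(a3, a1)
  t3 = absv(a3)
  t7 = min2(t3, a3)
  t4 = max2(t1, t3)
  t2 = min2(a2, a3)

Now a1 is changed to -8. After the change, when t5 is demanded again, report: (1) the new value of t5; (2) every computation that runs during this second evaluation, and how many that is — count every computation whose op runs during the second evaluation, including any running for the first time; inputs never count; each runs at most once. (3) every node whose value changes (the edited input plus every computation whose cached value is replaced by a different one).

First demand of the output computes:
  t1 = sub(8, -3) = 11
  t2 = min2(0, 8) = 0
  t3 = absv(8) = 8
  t4 = max2(11, 8) = 11
  t5 = min2(0, 11) = 0

After the edit, cleaning proceeds:
  t1: a read changed (a1 -3->-8) — executes, giving 16.
  t4: a read changed (t1 11->16) — executes, giving 16.
  t5: a read changed (t4 11->16) — executes, giving 0 — identical to its old value.

Demanding t5 again yields 0.
3 computations run: t1, t4, t5.
The nodes whose values change: a1, t1, t4.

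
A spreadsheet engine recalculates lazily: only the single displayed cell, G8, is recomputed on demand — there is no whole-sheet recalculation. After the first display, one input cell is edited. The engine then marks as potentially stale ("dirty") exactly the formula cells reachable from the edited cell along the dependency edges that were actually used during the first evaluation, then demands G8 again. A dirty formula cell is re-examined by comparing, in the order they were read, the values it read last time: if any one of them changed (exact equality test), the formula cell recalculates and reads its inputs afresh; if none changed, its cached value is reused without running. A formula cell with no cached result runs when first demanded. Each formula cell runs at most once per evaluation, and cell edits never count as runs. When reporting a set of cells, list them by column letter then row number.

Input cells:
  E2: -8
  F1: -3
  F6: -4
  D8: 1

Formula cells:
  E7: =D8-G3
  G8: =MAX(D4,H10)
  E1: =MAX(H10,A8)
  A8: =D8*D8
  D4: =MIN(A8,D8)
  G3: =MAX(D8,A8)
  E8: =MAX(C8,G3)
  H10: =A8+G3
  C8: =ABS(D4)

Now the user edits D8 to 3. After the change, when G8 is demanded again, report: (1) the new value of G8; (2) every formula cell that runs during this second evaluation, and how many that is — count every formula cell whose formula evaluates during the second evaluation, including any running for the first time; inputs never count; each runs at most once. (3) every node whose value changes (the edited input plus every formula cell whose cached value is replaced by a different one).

New value of G8: 18.
Formula cells that run: A8, D4, G3, G8, H10 — 5 in total.
Values that change: A8, D4, D8, G3, G8, H10.

First evaluation (everything demanded from the output):
  A8 = 1 * 1 = 1
  D4 = MIN(1, 1) = 1
  G3 = MAX(1, 1) = 1
  H10 = 1 + 1 = 2
  G8 = MAX(1, 2) = 2

Propagation after the edit:
  A8: runs — D8 1->3; D8 1->3; result 9.
  D4: runs — A8 1->9; D8 1->3; result 3.
  G3: runs — D8 1->3; A8 1->9; result 9.
  H10: runs — A8 1->9; G3 1->9; result 18.
  G8: runs — D4 1->3; H10 2->18; result 18.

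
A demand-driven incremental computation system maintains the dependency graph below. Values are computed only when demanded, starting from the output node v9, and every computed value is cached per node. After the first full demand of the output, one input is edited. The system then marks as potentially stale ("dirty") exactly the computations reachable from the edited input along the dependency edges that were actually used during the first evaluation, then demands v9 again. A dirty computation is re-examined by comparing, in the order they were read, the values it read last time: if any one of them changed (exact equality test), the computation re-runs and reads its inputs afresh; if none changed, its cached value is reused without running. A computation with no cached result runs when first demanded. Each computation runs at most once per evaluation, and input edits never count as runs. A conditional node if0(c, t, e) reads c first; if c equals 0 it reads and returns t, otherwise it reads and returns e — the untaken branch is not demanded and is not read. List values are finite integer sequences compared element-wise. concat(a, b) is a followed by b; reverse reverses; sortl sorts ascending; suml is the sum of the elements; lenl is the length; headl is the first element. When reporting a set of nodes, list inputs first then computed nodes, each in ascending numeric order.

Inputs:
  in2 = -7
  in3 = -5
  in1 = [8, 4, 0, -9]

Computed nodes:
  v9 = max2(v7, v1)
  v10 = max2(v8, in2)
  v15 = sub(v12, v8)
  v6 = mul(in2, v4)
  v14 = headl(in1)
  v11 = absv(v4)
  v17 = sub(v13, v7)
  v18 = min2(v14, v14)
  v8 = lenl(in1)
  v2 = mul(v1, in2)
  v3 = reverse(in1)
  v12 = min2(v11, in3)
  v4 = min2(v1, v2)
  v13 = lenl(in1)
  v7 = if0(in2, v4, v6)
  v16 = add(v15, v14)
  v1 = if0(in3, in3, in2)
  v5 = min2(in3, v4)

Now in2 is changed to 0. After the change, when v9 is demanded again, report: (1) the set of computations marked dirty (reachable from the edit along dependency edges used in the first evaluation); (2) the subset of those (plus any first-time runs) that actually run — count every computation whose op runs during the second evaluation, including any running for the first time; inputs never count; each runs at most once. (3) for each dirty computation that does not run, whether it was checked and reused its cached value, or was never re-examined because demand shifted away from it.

Marked dirty: v1, v2, v4, v6, v7, v9.
Computations that run: v1, v2, v4, v7, v9 — 5 in total.
Never re-examined (demand shifted away): v6.
Key observation: a condition flipped, so demand moved to the other branch — v6 is never re-examined.

First evaluation (everything demanded from the output):
  v1 = if0(in3=-5 -> else branch in2) = -7
  v2 = mul(-7, -7) = 49
  v4 = min2(-7, 49) = -7
  v6 = mul(-7, -7) = 49
  v7 = if0(in2=-7 -> else branch v6) = 49
  v9 = max2(49, -7) = 49

Propagation after the edit:
  v1: runs — in2 -7->0; result 0.
  v2: runs — v1 -7->0; in2 -7->0; result 0.
  v4: runs — v1 -7->0; v2 49->0; result 0.
  v6: marked dirty but never re-examined — demand shifted away from it.
  v7: runs — in2 -7->0; result 0.
  v9: runs — v7 49->0; v1 -7->0; result 0.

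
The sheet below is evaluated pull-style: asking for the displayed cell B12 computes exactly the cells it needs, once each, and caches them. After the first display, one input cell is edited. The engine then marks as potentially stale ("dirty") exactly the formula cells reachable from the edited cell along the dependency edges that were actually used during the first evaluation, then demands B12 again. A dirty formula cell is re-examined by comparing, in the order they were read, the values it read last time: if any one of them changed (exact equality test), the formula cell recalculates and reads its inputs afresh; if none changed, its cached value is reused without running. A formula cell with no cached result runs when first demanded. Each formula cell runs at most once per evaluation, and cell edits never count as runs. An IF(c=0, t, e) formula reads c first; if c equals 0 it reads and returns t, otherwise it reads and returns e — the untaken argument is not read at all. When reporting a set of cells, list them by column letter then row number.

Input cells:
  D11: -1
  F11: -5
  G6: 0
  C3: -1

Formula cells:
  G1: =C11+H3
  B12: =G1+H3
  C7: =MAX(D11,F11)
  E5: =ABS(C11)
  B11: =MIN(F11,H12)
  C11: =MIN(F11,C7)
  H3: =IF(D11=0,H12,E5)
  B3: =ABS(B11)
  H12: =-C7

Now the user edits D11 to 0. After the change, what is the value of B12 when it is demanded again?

Demanding B12 again yields -5.
Note the branch switch — demand abandons E5, which is never re-examined.

First demand of the output computes:
  C7 = MAX(-1, -5) = -1
  C11 = MIN(-5, -1) = -5
  E5 = ABS(-5) = 5
  H3 = IF(D11=0: D11=-1 -> else branch E5) = 5
  G1 = -5 + 5 = 0
  B12 = 0 + 5 = 5

After the edit, cleaning proceeds:
  C7: a read changed (D11 -1->0) — executes, giving 0.
  C11: a read changed (C7 -1->0) — executes, giving -5 — identical to its old value.
  E5: stays stale; no demand reaches it after the flip.
  H12: had never run; runs now, result 0.
  H3: a read changed (D11 -1->0) — executes, giving 0.
  G1: a read changed (H3 5->0) — executes, giving -5.
  B12: a read changed (G1 0->-5; H3 5->0) — executes, giving -5.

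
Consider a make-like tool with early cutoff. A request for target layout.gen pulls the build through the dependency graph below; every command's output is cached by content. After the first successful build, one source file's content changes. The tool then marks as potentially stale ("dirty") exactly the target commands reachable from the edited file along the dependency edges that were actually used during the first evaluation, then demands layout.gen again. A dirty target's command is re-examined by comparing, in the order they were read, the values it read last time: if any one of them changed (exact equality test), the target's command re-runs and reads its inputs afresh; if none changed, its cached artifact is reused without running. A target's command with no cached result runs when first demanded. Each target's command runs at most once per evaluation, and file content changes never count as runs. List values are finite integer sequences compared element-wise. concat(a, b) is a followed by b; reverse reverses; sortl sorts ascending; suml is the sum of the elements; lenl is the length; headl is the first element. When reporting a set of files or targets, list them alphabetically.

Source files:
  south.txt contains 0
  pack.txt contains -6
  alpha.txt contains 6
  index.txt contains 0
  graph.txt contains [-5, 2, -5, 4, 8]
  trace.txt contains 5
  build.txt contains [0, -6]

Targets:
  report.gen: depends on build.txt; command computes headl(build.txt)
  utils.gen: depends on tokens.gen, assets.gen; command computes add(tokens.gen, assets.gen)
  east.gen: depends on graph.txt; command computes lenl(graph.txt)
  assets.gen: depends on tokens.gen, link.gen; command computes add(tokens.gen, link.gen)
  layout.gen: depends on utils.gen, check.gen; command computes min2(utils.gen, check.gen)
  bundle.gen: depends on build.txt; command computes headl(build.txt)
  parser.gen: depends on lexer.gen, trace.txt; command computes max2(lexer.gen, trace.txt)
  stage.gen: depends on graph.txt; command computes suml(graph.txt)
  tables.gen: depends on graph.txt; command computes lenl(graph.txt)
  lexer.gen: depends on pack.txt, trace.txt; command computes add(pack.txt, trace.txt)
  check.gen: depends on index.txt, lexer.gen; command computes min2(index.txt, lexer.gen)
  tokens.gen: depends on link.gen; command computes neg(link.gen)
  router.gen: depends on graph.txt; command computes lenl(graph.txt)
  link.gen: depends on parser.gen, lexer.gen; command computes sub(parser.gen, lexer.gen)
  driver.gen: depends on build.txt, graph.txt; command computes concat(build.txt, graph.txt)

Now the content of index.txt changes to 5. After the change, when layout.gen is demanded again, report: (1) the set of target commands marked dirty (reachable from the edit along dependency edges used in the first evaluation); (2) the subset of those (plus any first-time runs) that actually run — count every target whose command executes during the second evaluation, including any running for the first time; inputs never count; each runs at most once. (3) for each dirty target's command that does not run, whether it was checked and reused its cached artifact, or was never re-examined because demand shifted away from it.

First demand of the output computes:
  lexer.gen = add(-6, 5) = -1
  check.gen = min2(0, -1) = -1
  parser.gen = max2(-1, 5) = 5
  link.gen = sub(5, -1) = 6
  tokens.gen = neg(6) = -6
  assets.gen = add(-6, 6) = 0
  utils.gen = add(-6, 0) = -6
  layout.gen = min2(-6, -1) = -6

After the edit, cleaning proceeds:
  check.gen: a read changed (index.txt 0->5) — executes, giving -1 — identical to its old value.
  layout.gen: dirty, but its reads are unchanged (utils.gen unchanged, check.gen unchanged); cached -6 stands.

Note the absorption at check.gen: it re-runs yet its value is the same, leaving the output's value untouched.

The edit dirties: check.gen, layout.gen.
1 target commands run: check.gen.
Cache hits after checking: layout.gen.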